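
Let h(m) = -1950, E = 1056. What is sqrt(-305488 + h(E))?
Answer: I*sqrt(307438) ≈ 554.47*I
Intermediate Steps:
sqrt(-305488 + h(E)) = sqrt(-305488 - 1950) = sqrt(-307438) = I*sqrt(307438)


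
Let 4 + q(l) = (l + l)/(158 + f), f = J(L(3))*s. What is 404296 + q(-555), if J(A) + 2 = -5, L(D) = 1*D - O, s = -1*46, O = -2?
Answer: 6468635/16 ≈ 4.0429e+5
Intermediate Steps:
s = -46
L(D) = 2 + D (L(D) = 1*D - 1*(-2) = D + 2 = 2 + D)
J(A) = -7 (J(A) = -2 - 5 = -7)
f = 322 (f = -7*(-46) = 322)
q(l) = -4 + l/240 (q(l) = -4 + (l + l)/(158 + 322) = -4 + (2*l)/480 = -4 + (2*l)*(1/480) = -4 + l/240)
404296 + q(-555) = 404296 + (-4 + (1/240)*(-555)) = 404296 + (-4 - 37/16) = 404296 - 101/16 = 6468635/16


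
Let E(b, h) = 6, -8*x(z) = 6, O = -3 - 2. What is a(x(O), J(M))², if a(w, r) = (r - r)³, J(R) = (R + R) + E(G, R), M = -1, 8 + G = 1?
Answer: 0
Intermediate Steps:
O = -5
G = -7 (G = -8 + 1 = -7)
x(z) = -¾ (x(z) = -⅛*6 = -¾)
J(R) = 6 + 2*R (J(R) = (R + R) + 6 = 2*R + 6 = 6 + 2*R)
a(w, r) = 0 (a(w, r) = 0³ = 0)
a(x(O), J(M))² = 0² = 0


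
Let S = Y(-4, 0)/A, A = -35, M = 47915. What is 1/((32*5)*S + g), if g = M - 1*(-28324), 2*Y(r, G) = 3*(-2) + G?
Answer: 7/533769 ≈ 1.3114e-5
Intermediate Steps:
Y(r, G) = -3 + G/2 (Y(r, G) = (3*(-2) + G)/2 = (-6 + G)/2 = -3 + G/2)
g = 76239 (g = 47915 - 1*(-28324) = 47915 + 28324 = 76239)
S = 3/35 (S = (-3 + (½)*0)/(-35) = (-3 + 0)*(-1/35) = -3*(-1/35) = 3/35 ≈ 0.085714)
1/((32*5)*S + g) = 1/((32*5)*(3/35) + 76239) = 1/(160*(3/35) + 76239) = 1/(96/7 + 76239) = 1/(533769/7) = 7/533769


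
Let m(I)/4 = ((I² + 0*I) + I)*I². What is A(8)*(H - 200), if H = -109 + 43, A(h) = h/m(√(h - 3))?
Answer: -133/5 + 133*√5/25 ≈ -14.704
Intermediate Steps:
m(I) = 4*I²*(I + I²) (m(I) = 4*(((I² + 0*I) + I)*I²) = 4*(((I² + 0) + I)*I²) = 4*((I² + I)*I²) = 4*((I + I²)*I²) = 4*(I²*(I + I²)) = 4*I²*(I + I²))
A(h) = h/(4*(1 + √(-3 + h))*(-3 + h)^(3/2)) (A(h) = h/((4*(√(h - 3))³*(1 + √(h - 3)))) = h/((4*(√(-3 + h))³*(1 + √(-3 + h)))) = h/((4*(-3 + h)^(3/2)*(1 + √(-3 + h)))) = h*(1/(4*(1 + √(-3 + h))*(-3 + h)^(3/2))) = h/(4*(1 + √(-3 + h))*(-3 + h)^(3/2)))
H = -66
A(8)*(H - 200) = (8/(4*(-3 + 8)² + 4*(-3 + 8)^(3/2)))*(-66 - 200) = (8/(4*5² + 4*5^(3/2)))*(-266) = (8/(4*25 + 4*(5*√5)))*(-266) = (8/(100 + 20*√5))*(-266) = -2128/(100 + 20*√5)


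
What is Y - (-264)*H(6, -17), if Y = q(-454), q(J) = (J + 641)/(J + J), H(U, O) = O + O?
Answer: -8150395/908 ≈ -8976.2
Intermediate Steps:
H(U, O) = 2*O
q(J) = (641 + J)/(2*J) (q(J) = (641 + J)/((2*J)) = (641 + J)*(1/(2*J)) = (641 + J)/(2*J))
Y = -187/908 (Y = (1/2)*(641 - 454)/(-454) = (1/2)*(-1/454)*187 = -187/908 ≈ -0.20595)
Y - (-264)*H(6, -17) = -187/908 - (-264)*2*(-17) = -187/908 - (-264)*(-34) = -187/908 - 1*8976 = -187/908 - 8976 = -8150395/908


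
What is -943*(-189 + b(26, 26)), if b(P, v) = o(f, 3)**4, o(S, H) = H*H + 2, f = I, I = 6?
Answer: -13628236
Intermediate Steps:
f = 6
o(S, H) = 2 + H**2 (o(S, H) = H**2 + 2 = 2 + H**2)
b(P, v) = 14641 (b(P, v) = (2 + 3**2)**4 = (2 + 9)**4 = 11**4 = 14641)
-943*(-189 + b(26, 26)) = -943*(-189 + 14641) = -943*14452 = -13628236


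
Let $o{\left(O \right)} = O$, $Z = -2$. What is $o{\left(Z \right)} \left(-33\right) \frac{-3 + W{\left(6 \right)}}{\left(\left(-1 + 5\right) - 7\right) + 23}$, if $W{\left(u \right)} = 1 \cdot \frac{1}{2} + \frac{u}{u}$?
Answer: $- \frac{99}{20} \approx -4.95$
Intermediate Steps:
$W{\left(u \right)} = \frac{3}{2}$ ($W{\left(u \right)} = 1 \cdot \frac{1}{2} + 1 = \frac{1}{2} + 1 = \frac{3}{2}$)
$o{\left(Z \right)} \left(-33\right) \frac{-3 + W{\left(6 \right)}}{\left(\left(-1 + 5\right) - 7\right) + 23} = \left(-2\right) \left(-33\right) \frac{-3 + \frac{3}{2}}{\left(\left(-1 + 5\right) - 7\right) + 23} = 66 \left(- \frac{3}{2 \left(\left(4 - 7\right) + 23\right)}\right) = 66 \left(- \frac{3}{2 \left(-3 + 23\right)}\right) = 66 \left(- \frac{3}{2 \cdot 20}\right) = 66 \left(\left(- \frac{3}{2}\right) \frac{1}{20}\right) = 66 \left(- \frac{3}{40}\right) = - \frac{99}{20}$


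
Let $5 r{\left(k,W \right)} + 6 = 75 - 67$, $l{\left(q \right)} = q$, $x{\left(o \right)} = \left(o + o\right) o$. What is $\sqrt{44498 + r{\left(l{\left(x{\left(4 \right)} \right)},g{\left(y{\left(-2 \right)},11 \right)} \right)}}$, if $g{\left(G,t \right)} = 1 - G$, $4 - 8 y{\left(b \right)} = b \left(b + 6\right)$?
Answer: $\frac{2 \sqrt{278115}}{5} \approx 210.95$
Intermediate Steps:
$y{\left(b \right)} = \frac{1}{2} - \frac{b \left(6 + b\right)}{8}$ ($y{\left(b \right)} = \frac{1}{2} - \frac{b \left(b + 6\right)}{8} = \frac{1}{2} - \frac{b \left(6 + b\right)}{8}$)
$x{\left(o \right)} = 2 o^{2}$ ($x{\left(o \right)} = 2 o o = 2 o^{2}$)
$r{\left(k,W \right)} = \frac{2}{5}$ ($r{\left(k,W \right)} = - \frac{6}{5} + \frac{75 - 67}{5} = - \frac{6}{5} + \frac{1}{5} \cdot 8 = - \frac{6}{5} + \frac{8}{5} = \frac{2}{5}$)
$\sqrt{44498 + r{\left(l{\left(x{\left(4 \right)} \right)},g{\left(y{\left(-2 \right)},11 \right)} \right)}} = \sqrt{44498 + \frac{2}{5}} = \sqrt{\frac{222492}{5}} = \frac{2 \sqrt{278115}}{5}$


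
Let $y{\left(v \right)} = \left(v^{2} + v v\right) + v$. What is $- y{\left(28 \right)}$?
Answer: $-1596$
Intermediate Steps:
$y{\left(v \right)} = v + 2 v^{2}$ ($y{\left(v \right)} = \left(v^{2} + v^{2}\right) + v = 2 v^{2} + v = v + 2 v^{2}$)
$- y{\left(28 \right)} = - 28 \left(1 + 2 \cdot 28\right) = - 28 \left(1 + 56\right) = - 28 \cdot 57 = \left(-1\right) 1596 = -1596$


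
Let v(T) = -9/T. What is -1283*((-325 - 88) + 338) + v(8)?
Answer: 769791/8 ≈ 96224.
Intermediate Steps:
-1283*((-325 - 88) + 338) + v(8) = -1283*((-325 - 88) + 338) - 9/8 = -1283*(-413 + 338) - 9*⅛ = -1283*(-75) - 9/8 = 96225 - 9/8 = 769791/8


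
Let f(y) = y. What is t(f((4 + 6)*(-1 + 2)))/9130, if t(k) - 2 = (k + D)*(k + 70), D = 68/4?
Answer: 1081/4565 ≈ 0.23680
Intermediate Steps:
D = 17 (D = 68*(¼) = 17)
t(k) = 2 + (17 + k)*(70 + k) (t(k) = 2 + (k + 17)*(k + 70) = 2 + (17 + k)*(70 + k))
t(f((4 + 6)*(-1 + 2)))/9130 = (1192 + ((4 + 6)*(-1 + 2))² + 87*((4 + 6)*(-1 + 2)))/9130 = (1192 + (10*1)² + 87*(10*1))*(1/9130) = (1192 + 10² + 87*10)*(1/9130) = (1192 + 100 + 870)*(1/9130) = 2162*(1/9130) = 1081/4565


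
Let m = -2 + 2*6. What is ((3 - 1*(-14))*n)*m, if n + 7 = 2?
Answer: -850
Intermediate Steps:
n = -5 (n = -7 + 2 = -5)
m = 10 (m = -2 + 12 = 10)
((3 - 1*(-14))*n)*m = ((3 - 1*(-14))*(-5))*10 = ((3 + 14)*(-5))*10 = (17*(-5))*10 = -85*10 = -850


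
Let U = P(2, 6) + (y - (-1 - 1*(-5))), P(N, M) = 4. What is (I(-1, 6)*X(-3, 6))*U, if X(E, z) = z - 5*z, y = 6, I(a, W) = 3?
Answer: -432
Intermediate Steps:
X(E, z) = -4*z (X(E, z) = z - 5*z = -4*z)
U = 6 (U = 4 + (6 - (-1 - 1*(-5))) = 4 + (6 - (-1 + 5)) = 4 + (6 - 1*4) = 4 + (6 - 4) = 4 + 2 = 6)
(I(-1, 6)*X(-3, 6))*U = (3*(-4*6))*6 = (3*(-24))*6 = -72*6 = -432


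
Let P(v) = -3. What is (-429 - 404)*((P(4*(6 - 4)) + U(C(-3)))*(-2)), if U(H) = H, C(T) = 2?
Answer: -1666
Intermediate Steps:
(-429 - 404)*((P(4*(6 - 4)) + U(C(-3)))*(-2)) = (-429 - 404)*((-3 + 2)*(-2)) = -(-833)*(-2) = -833*2 = -1666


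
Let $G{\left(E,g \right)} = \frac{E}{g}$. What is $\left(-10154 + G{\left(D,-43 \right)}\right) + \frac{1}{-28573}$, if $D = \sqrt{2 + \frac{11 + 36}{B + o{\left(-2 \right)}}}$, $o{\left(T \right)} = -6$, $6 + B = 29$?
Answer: $- \frac{290130243}{28573} - \frac{9 \sqrt{17}}{731} \approx -10154.0$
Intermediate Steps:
$B = 23$ ($B = -6 + 29 = 23$)
$D = \frac{9 \sqrt{17}}{17}$ ($D = \sqrt{2 + \frac{11 + 36}{23 - 6}} = \sqrt{2 + \frac{47}{17}} = \sqrt{\frac{81}{17}} = \frac{9 \sqrt{17}}{17} \approx 2.1828$)
$\left(-10154 + G{\left(D,-43 \right)}\right) + \frac{1}{-28573} = \left(-10154 + \frac{\frac{9}{17} \sqrt{17}}{-43}\right) + \frac{1}{-28573} = \left(-10154 + \frac{9 \sqrt{17}}{17} \left(- \frac{1}{43}\right)\right) - \frac{1}{28573} = \left(-10154 - \frac{9 \sqrt{17}}{731}\right) - \frac{1}{28573} = - \frac{290130243}{28573} - \frac{9 \sqrt{17}}{731}$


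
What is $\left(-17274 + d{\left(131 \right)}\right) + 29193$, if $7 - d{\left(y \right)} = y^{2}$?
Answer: $-5235$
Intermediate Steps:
$d{\left(y \right)} = 7 - y^{2}$
$\left(-17274 + d{\left(131 \right)}\right) + 29193 = \left(-17274 + \left(7 - 131^{2}\right)\right) + 29193 = \left(-17274 + \left(7 - 17161\right)\right) + 29193 = \left(-17274 - 17154\right) + 29193 = -34428 + 29193 = -5235$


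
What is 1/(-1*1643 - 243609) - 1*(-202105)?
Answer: 49566655459/245252 ≈ 2.0211e+5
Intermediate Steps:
1/(-1*1643 - 243609) - 1*(-202105) = 1/(-1643 - 243609) + 202105 = 1/(-245252) + 202105 = -1/245252 + 202105 = 49566655459/245252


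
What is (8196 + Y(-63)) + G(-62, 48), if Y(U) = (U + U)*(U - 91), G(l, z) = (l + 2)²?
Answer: 31200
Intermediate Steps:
G(l, z) = (2 + l)²
Y(U) = 2*U*(-91 + U) (Y(U) = (2*U)*(-91 + U) = 2*U*(-91 + U))
(8196 + Y(-63)) + G(-62, 48) = (8196 + 2*(-63)*(-91 - 63)) + (2 - 62)² = (8196 + 2*(-63)*(-154)) + (-60)² = (8196 + 19404) + 3600 = 27600 + 3600 = 31200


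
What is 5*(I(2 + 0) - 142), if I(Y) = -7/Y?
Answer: -1455/2 ≈ -727.50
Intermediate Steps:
5*(I(2 + 0) - 142) = 5*(-7/(2 + 0) - 142) = 5*(-7/2 - 142) = 5*(-291/2) = -1455/2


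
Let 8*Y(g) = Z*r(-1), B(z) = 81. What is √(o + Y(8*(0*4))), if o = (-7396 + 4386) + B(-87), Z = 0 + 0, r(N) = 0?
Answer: I*√2929 ≈ 54.12*I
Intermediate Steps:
Z = 0
Y(g) = 0 (Y(g) = (0*0)/8 = (⅛)*0 = 0)
o = -2929 (o = (-7396 + 4386) + 81 = -3010 + 81 = -2929)
√(o + Y(8*(0*4))) = √(-2929 + 0) = √(-2929) = I*√2929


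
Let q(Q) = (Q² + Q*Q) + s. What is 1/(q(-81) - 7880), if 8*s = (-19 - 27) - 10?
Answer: 1/5235 ≈ 0.00019102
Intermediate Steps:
s = -7 (s = ((-19 - 27) - 10)/8 = (-46 - 10)/8 = (⅛)*(-56) = -7)
q(Q) = -7 + 2*Q² (q(Q) = (Q² + Q*Q) - 7 = (Q² + Q²) - 7 = 2*Q² - 7 = -7 + 2*Q²)
1/(q(-81) - 7880) = 1/((-7 + 2*(-81)²) - 7880) = 1/((-7 + 2*6561) - 7880) = 1/((-7 + 13122) - 7880) = 1/(13115 - 7880) = 1/5235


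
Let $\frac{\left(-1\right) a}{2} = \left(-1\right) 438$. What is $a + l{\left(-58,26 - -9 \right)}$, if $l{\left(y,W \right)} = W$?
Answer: $911$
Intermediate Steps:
$a = 876$ ($a = - 2 \left(\left(-1\right) 438\right) = \left(-2\right) \left(-438\right) = 876$)
$a + l{\left(-58,26 - -9 \right)} = 876 + \left(26 - -9\right) = 876 + \left(26 + 9\right) = 876 + 35 = 911$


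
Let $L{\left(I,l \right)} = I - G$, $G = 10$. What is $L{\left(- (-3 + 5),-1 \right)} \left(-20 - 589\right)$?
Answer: $7308$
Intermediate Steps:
$L{\left(I,l \right)} = -10 + I$ ($L{\left(I,l \right)} = I - 10 = -10 + I$)
$L{\left(- (-3 + 5),-1 \right)} \left(-20 - 589\right) = \left(-10 - \left(-3 + 5\right)\right) \left(-20 - 589\right) = \left(-10 - 2\right) \left(-609\right) = \left(-12\right) \left(-609\right) = 7308$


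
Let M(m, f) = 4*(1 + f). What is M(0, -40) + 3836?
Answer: 3680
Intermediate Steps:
M(m, f) = 4 + 4*f
M(0, -40) + 3836 = (4 + 4*(-40)) + 3836 = (4 - 160) + 3836 = -156 + 3836 = 3680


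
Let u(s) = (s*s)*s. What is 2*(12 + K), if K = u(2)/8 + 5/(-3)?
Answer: 68/3 ≈ 22.667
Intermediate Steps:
u(s) = s³ (u(s) = s²*s = s³)
K = -⅔ (K = 2³/8 + 5/(-3) = 8*(⅛) + 5*(-⅓) = 1 - 5/3 = -⅔ ≈ -0.66667)
2*(12 + K) = 2*(12 - ⅔) = 2*(34/3) = 68/3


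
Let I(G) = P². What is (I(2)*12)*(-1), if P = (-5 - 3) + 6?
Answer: -48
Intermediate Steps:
P = -2 (P = -8 + 6 = -2)
I(G) = 4 (I(G) = (-2)² = 4)
(I(2)*12)*(-1) = (4*12)*(-1) = 48*(-1) = -48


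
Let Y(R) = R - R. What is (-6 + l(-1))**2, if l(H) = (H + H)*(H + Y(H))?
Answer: 16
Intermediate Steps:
Y(R) = 0
l(H) = 2*H**2 (l(H) = (H + H)*(H + 0) = (2*H)*H = 2*H**2)
(-6 + l(-1))**2 = (-6 + 2*(-1)**2)**2 = (-6 + 2*1)**2 = (-6 + 2)**2 = (-4)**2 = 16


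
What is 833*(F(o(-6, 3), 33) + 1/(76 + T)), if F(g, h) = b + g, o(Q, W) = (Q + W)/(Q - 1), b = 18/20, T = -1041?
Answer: 426853/386 ≈ 1105.8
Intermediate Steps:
b = 9/10 (b = 18*(1/20) = 9/10 ≈ 0.90000)
o(Q, W) = (Q + W)/(-1 + Q)
F(g, h) = 9/10 + g
833*(F(o(-6, 3), 33) + 1/(76 + T)) = 833*((9/10 + (-6 + 3)/(-1 - 6)) + 1/(76 - 1041)) = 833*((9/10 - 3/(-7)) + 1/(-965)) = 833*((9/10 - ⅐*(-3)) - 1/965) = 833*((9/10 + 3/7) - 1/965) = 833*(93/70 - 1/965) = 833*(3587/2702) = 426853/386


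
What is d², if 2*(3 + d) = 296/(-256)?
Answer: 52441/4096 ≈ 12.803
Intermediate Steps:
d = -229/64 (d = -3 + (296/(-256))/2 = -3 + (296*(-1/256))/2 = -3 + (½)*(-37/32) = -3 - 37/64 = -229/64 ≈ -3.5781)
d² = (-229/64)² = 52441/4096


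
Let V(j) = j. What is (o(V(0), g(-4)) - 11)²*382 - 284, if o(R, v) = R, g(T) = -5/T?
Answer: 45938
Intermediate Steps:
(o(V(0), g(-4)) - 11)²*382 - 284 = (0 - 11)²*382 - 284 = (-11)²*382 - 284 = 121*382 - 284 = 46222 - 284 = 45938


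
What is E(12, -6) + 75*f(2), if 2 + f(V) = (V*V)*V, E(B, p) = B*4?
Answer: 498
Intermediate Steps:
E(B, p) = 4*B
f(V) = -2 + V³ (f(V) = -2 + (V*V)*V = -2 + V²*V = -2 + V³)
E(12, -6) + 75*f(2) = 4*12 + 75*(-2 + 2³) = 48 + 75*(-2 + 8) = 48 + 75*6 = 48 + 450 = 498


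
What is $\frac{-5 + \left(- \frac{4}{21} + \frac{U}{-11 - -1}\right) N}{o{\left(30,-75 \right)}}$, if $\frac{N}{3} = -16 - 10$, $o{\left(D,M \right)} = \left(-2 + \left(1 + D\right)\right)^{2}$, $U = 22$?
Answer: $\frac{219}{1015} \approx 0.21576$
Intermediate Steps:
$o{\left(D,M \right)} = \left(-1 + D\right)^{2}$
$N = -78$ ($N = 3 \left(-16 - 10\right) = 3 \left(-26\right) = -78$)
$\frac{-5 + \left(- \frac{4}{21} + \frac{U}{-11 - -1}\right) N}{o{\left(30,-75 \right)}} = \frac{-5 + \left(- \frac{4}{21} + \frac{22}{-11 - -1}\right) \left(-78\right)}{\left(-1 + 30\right)^{2}} = \frac{-5 + \left(\left(-4\right) \frac{1}{21} + \frac{22}{-11 + 1}\right) \left(-78\right)}{29^{2}} = \frac{-5 + \left(- \frac{4}{21} + \frac{22}{-10}\right) \left(-78\right)}{841} = \left(-5 + \left(- \frac{4}{21} + 22 \left(- \frac{1}{10}\right)\right) \left(-78\right)\right) \frac{1}{841} = \left(-5 + \left(- \frac{4}{21} - \frac{11}{5}\right) \left(-78\right)\right) \frac{1}{841} = \left(-5 - - \frac{6526}{35}\right) \frac{1}{841} = \left(-5 + \frac{6526}{35}\right) \frac{1}{841} = \frac{6351}{35} \cdot \frac{1}{841} = \frac{219}{1015}$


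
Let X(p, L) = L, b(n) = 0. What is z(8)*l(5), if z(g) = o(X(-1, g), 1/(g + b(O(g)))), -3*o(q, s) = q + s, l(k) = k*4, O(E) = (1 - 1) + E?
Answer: -325/6 ≈ -54.167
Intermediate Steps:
O(E) = E (O(E) = 0 + E = E)
l(k) = 4*k
o(q, s) = -q/3 - s/3 (o(q, s) = -(q + s)/3 = -q/3 - s/3)
z(g) = -g/3 - 1/(3*g) (z(g) = -g/3 - 1/(3*(g + 0)) = -g/3 - 1/(3*g))
z(8)*l(5) = ((1/3)*(-1 - 1*8**2)/8)*(4*5) = ((1/3)*(1/8)*(-1 - 1*64))*20 = ((1/3)*(1/8)*(-1 - 64))*20 = ((1/3)*(1/8)*(-65))*20 = -65/24*20 = -325/6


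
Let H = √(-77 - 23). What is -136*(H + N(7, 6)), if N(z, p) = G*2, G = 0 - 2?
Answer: 544 - 1360*I ≈ 544.0 - 1360.0*I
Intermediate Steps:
G = -2
N(z, p) = -4 (N(z, p) = -2*2 = -4)
H = 10*I (H = √(-100) = 10*I ≈ 10.0*I)
-136*(H + N(7, 6)) = -136*(10*I - 4) = -136*(-4 + 10*I) = 544 - 1360*I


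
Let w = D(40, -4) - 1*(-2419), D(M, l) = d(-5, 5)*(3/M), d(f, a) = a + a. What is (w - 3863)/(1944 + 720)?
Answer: -5773/10656 ≈ -0.54176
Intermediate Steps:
d(f, a) = 2*a
D(M, l) = 30/M (D(M, l) = (2*5)*(3/M) = 10*(3/M) = 30/M)
w = 9679/4 (w = 30/40 - 1*(-2419) = 30*(1/40) + 2419 = ¾ + 2419 = 9679/4 ≈ 2419.8)
(w - 3863)/(1944 + 720) = (9679/4 - 3863)/(1944 + 720) = -5773/4/2664 = -5773/4*1/2664 = -5773/10656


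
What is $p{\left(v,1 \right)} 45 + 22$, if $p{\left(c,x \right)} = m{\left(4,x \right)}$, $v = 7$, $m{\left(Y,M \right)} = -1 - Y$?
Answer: $-203$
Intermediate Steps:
$p{\left(c,x \right)} = -5$ ($p{\left(c,x \right)} = -1 - 4 = -5$)
$p{\left(v,1 \right)} 45 + 22 = \left(-5\right) 45 + 22 = -225 + 22 = -203$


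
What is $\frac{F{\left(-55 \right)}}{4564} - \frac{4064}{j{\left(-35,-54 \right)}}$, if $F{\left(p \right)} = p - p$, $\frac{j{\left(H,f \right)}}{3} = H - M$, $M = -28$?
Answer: $\frac{4064}{21} \approx 193.52$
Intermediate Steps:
$j{\left(H,f \right)} = 84 + 3 H$ ($j{\left(H,f \right)} = 3 \left(H - -28\right) = 3 \left(H + 28\right) = 3 \left(28 + H\right) = 84 + 3 H$)
$F{\left(p \right)} = 0$
$\frac{F{\left(-55 \right)}}{4564} - \frac{4064}{j{\left(-35,-54 \right)}} = \frac{0}{4564} - \frac{4064}{84 + 3 \left(-35\right)} = 0 \cdot \frac{1}{4564} - \frac{4064}{84 - 105} = 0 - \frac{4064}{-21} = 0 - - \frac{4064}{21} = 0 + \frac{4064}{21} = \frac{4064}{21}$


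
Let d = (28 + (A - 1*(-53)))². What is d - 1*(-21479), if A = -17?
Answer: 25575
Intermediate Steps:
d = 4096 (d = (28 + (-17 - 1*(-53)))² = (28 + (-17 + 53))² = (28 + 36)² = 64² = 4096)
d - 1*(-21479) = 4096 - 1*(-21479) = 4096 + 21479 = 25575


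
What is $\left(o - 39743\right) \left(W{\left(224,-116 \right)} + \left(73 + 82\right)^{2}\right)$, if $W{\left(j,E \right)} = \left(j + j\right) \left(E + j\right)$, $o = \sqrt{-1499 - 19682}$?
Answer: $-2877750887 + 72409 i \sqrt{21181} \approx -2.8778 \cdot 10^{9} + 1.0538 \cdot 10^{7} i$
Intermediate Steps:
$o = i \sqrt{21181}$ ($o = \sqrt{-21181} = i \sqrt{21181} \approx 145.54 i$)
$W{\left(j,E \right)} = 2 j \left(E + j\right)$
$\left(o - 39743\right) \left(W{\left(224,-116 \right)} + \left(73 + 82\right)^{2}\right) = \left(i \sqrt{21181} - 39743\right) \left(2 \cdot 224 \left(-116 + 224\right) + \left(73 + 82\right)^{2}\right) = \left(-39743 + i \sqrt{21181}\right) \left(2 \cdot 224 \cdot 108 + 155^{2}\right) = \left(-39743 + i \sqrt{21181}\right) \left(48384 + 24025\right) = \left(-39743 + i \sqrt{21181}\right) 72409 = -2877750887 + 72409 i \sqrt{21181}$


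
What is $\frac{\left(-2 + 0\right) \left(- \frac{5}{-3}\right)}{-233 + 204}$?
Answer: $\frac{10}{87} \approx 0.11494$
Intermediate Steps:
$\frac{\left(-2 + 0\right) \left(- \frac{5}{-3}\right)}{-233 + 204} = \frac{\left(-2\right) \left(\left(-5\right) \left(- \frac{1}{3}\right)\right)}{-29} = - \frac{\left(-2\right) \frac{5}{3}}{29} = \left(- \frac{1}{29}\right) \left(- \frac{10}{3}\right) = \frac{10}{87}$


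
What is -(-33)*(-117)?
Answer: -3861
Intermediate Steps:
-(-33)*(-117) = -1*3861 = -3861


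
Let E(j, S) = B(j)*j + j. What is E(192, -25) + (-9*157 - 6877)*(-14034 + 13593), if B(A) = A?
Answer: 3692946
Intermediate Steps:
E(j, S) = j + j² (E(j, S) = j*j + j = j² + j = j + j²)
E(192, -25) + (-9*157 - 6877)*(-14034 + 13593) = 192*(1 + 192) + (-9*157 - 6877)*(-14034 + 13593) = 192*193 + (-1413 - 6877)*(-441) = 37056 - 8290*(-441) = 37056 + 3655890 = 3692946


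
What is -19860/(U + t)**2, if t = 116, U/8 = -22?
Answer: -331/60 ≈ -5.5167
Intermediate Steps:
U = -176 (U = 8*(-22) = -176)
-19860/(U + t)**2 = -19860/(-176 + 116)**2 = -19860/((-60)**2) = -19860/3600 = -19860*1/3600 = -331/60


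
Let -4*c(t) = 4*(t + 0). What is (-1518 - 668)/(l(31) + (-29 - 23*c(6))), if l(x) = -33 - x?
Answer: -2186/45 ≈ -48.578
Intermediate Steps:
c(t) = -t (c(t) = -(t + 0) = -t)
(-1518 - 668)/(l(31) + (-29 - 23*c(6))) = (-1518 - 668)/((-33 - 1*31) + (-29 - (-23)*6)) = -2186/((-33 - 31) + (-29 - 23*(-6))) = -2186/(-64 + (-29 + 138)) = -2186/(-64 + 109) = -2186/45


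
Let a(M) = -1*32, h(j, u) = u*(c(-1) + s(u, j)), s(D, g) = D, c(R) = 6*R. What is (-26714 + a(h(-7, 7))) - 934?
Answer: -27680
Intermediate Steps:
h(j, u) = u*(-6 + u) (h(j, u) = u*(6*(-1) + u) = u*(-6 + u))
a(M) = -32
(-26714 + a(h(-7, 7))) - 934 = (-26714 - 32) - 934 = -26746 - 934 = -27680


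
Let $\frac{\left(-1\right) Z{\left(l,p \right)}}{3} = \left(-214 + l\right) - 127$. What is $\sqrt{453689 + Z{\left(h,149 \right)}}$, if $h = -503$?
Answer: $\sqrt{456221} \approx 675.44$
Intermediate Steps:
$Z{\left(l,p \right)} = 1023 - 3 l$ ($Z{\left(l,p \right)} = - 3 \left(\left(-214 + l\right) - 127\right) = - 3 \left(-341 + l\right) = 1023 - 3 l$)
$\sqrt{453689 + Z{\left(h,149 \right)}} = \sqrt{453689 + \left(1023 - -1509\right)} = \sqrt{453689 + \left(1023 + 1509\right)} = \sqrt{453689 + 2532} = \sqrt{456221}$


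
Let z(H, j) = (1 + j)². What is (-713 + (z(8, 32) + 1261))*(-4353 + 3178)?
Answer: -1923475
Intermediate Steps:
(-713 + (z(8, 32) + 1261))*(-4353 + 3178) = (-713 + ((1 + 32)² + 1261))*(-4353 + 3178) = (-713 + (33² + 1261))*(-1175) = (-713 + (1089 + 1261))*(-1175) = (-713 + 2350)*(-1175) = 1637*(-1175) = -1923475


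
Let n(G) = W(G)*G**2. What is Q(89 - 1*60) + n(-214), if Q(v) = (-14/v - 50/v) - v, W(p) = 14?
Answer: 18592271/29 ≈ 6.4111e+5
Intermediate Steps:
Q(v) = -v - 64/v (Q(v) = -64/v - v = -v - 64/v)
n(G) = 14*G**2
Q(89 - 1*60) + n(-214) = (-(89 - 1*60) - 64/(89 - 1*60)) + 14*(-214)**2 = (-(89 - 60) - 64/(89 - 60)) + 14*45796 = (-1*29 - 64/29) + 641144 = (-29 - 64*1/29) + 641144 = (-29 - 64/29) + 641144 = -905/29 + 641144 = 18592271/29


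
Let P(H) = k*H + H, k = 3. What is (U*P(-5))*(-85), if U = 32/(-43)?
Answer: -54400/43 ≈ -1265.1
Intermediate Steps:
P(H) = 4*H (P(H) = 3*H + H = 4*H)
U = -32/43 (U = 32*(-1/43) = -32/43 ≈ -0.74419)
(U*P(-5))*(-85) = -128*(-5)/43*(-85) = -32/43*(-20)*(-85) = (640/43)*(-85) = -54400/43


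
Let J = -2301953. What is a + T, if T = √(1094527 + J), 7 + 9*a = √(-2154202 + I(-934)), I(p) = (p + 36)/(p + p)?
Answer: -7/9 + I*√1207426 + I*√1879230620546/8406 ≈ -0.77778 + 1261.9*I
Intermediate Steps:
I(p) = (36 + p)/(2*p) (I(p) = (36 + p)/((2*p)) = (36 + p)*(1/(2*p)) = (36 + p)/(2*p))
a = -7/9 + I*√1879230620546/8406 (a = -7/9 + √(-2154202 + (½)*(36 - 934)/(-934))/9 = -7/9 + √(-2154202 + (½)*(-1/934)*(-898))/9 = -7/9 + √(-2154202 + 449/934)/9 = -7/9 + √(-2012024219/934)/9 = -7/9 + (I*√1879230620546/934)/9 = -7/9 + I*√1879230620546/8406 ≈ -0.77778 + 163.08*I)
T = I*√1207426 (T = √(1094527 - 2301953) = √(-1207426) = I*√1207426 ≈ 1098.8*I)
a + T = (-7/9 + I*√1879230620546/8406) + I*√1207426 = -7/9 + I*√1207426 + I*√1879230620546/8406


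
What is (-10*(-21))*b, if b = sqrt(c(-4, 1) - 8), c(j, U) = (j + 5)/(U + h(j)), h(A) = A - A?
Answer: 210*I*sqrt(7) ≈ 555.61*I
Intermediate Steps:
h(A) = 0
c(j, U) = (5 + j)/U (c(j, U) = (j + 5)/(U + 0) = (5 + j)/U)
b = I*sqrt(7) (b = sqrt((5 - 4)/1 - 8) = sqrt(1*1 - 8) = sqrt(1 - 8) = sqrt(-7) = I*sqrt(7) ≈ 2.6458*I)
(-10*(-21))*b = (-10*(-21))*(I*sqrt(7)) = 210*(I*sqrt(7)) = 210*I*sqrt(7)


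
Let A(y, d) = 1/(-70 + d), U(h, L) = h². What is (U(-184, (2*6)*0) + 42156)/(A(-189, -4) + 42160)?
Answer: 5624888/3119839 ≈ 1.8029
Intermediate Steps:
(U(-184, (2*6)*0) + 42156)/(A(-189, -4) + 42160) = ((-184)² + 42156)/(1/(-70 - 4) + 42160) = (33856 + 42156)/(1/(-74) + 42160) = 76012/(-1/74 + 42160) = 76012/(3119839/74) = 76012*(74/3119839) = 5624888/3119839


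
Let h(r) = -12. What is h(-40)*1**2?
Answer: -12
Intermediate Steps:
h(-40)*1**2 = -12*1**2 = -12*1 = -12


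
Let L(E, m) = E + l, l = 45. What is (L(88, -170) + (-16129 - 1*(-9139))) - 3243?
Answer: -10100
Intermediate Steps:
L(E, m) = 45 + E (L(E, m) = E + 45 = 45 + E)
(L(88, -170) + (-16129 - 1*(-9139))) - 3243 = ((45 + 88) + (-16129 - 1*(-9139))) - 3243 = (133 + (-16129 + 9139)) - 3243 = (133 - 6990) - 3243 = -6857 - 3243 = -10100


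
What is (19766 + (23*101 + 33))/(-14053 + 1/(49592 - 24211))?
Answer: -93579747/59446532 ≈ -1.5742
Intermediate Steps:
(19766 + (23*101 + 33))/(-14053 + 1/(49592 - 24211)) = (19766 + (2323 + 33))/(-14053 + 1/25381) = (19766 + 2356)/(-14053 + 1/25381) = 22122/(-356679192/25381) = 22122*(-25381/356679192) = -93579747/59446532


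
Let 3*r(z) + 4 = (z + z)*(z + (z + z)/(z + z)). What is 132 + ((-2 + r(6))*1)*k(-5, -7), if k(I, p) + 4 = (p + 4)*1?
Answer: -122/3 ≈ -40.667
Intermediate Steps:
k(I, p) = p (k(I, p) = -4 + (p + 4)*1 = -4 + (4 + p)*1 = -4 + (4 + p) = p)
r(z) = -4/3 + 2*z*(1 + z)/3 (r(z) = -4/3 + ((z + z)*(z + (z + z)/(z + z)))/3 = -4/3 + ((2*z)*(z + (2*z)/((2*z))))/3 = -4/3 + ((2*z)*(z + (2*z)*(1/(2*z))))/3 = -4/3 + ((2*z)*(z + 1))/3 = -4/3 + ((2*z)*(1 + z))/3 = -4/3 + (2*z*(1 + z))/3 = -4/3 + 2*z*(1 + z)/3)
132 + ((-2 + r(6))*1)*k(-5, -7) = 132 + ((-2 + (-4/3 + (⅔)*6 + (⅔)*6²))*1)*(-7) = 132 + ((-2 + (-4/3 + 4 + (⅔)*36))*1)*(-7) = 132 + ((-2 + (-4/3 + 4 + 24))*1)*(-7) = 132 + ((-2 + 80/3)*1)*(-7) = 132 + ((74/3)*1)*(-7) = 132 + (74/3)*(-7) = 132 - 518/3 = -122/3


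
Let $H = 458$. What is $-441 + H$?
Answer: $17$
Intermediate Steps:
$-441 + H = -441 + 458 = 17$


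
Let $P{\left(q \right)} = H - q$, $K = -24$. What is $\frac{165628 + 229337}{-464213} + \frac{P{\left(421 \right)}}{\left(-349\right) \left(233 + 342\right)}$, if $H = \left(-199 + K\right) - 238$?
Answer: $- \frac{78850165509}{93155943775} \approx -0.84643$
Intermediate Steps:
$H = -461$ ($H = \left(-199 - 24\right) - 238 = -223 - 238 = -461$)
$P{\left(q \right)} = -461 - q$
$\frac{165628 + 229337}{-464213} + \frac{P{\left(421 \right)}}{\left(-349\right) \left(233 + 342\right)} = \frac{165628 + 229337}{-464213} + \frac{-461 - 421}{\left(-349\right) \left(233 + 342\right)} = 394965 \left(- \frac{1}{464213}\right) + \frac{-461 - 421}{\left(-349\right) 575} = - \frac{394965}{464213} - \frac{882}{-200675} = - \frac{394965}{464213} - - \frac{882}{200675} = - \frac{394965}{464213} + \frac{882}{200675} = - \frac{78850165509}{93155943775}$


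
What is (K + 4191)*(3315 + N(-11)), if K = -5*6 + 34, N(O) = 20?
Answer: 13990325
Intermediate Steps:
K = 4 (K = -30 + 34 = 4)
(K + 4191)*(3315 + N(-11)) = (4 + 4191)*(3315 + 20) = 4195*3335 = 13990325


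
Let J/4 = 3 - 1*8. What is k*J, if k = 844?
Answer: -16880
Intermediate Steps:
J = -20 (J = 4*(3 - 1*8) = 4*(3 - 8) = 4*(-5) = -20)
k*J = 844*(-20) = -16880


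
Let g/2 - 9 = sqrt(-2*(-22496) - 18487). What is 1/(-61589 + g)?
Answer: -61571/3790882021 - 6*sqrt(2945)/3790882021 ≈ -1.6328e-5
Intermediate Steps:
g = 18 + 6*sqrt(2945) (g = 18 + 2*sqrt(-2*(-22496) - 18487) = 18 + 2*sqrt(44992 - 18487) = 18 + 2*sqrt(26505) = 18 + 2*(3*sqrt(2945)) = 18 + 6*sqrt(2945) ≈ 343.61)
1/(-61589 + g) = 1/(-61589 + (18 + 6*sqrt(2945))) = 1/(-61571 + 6*sqrt(2945))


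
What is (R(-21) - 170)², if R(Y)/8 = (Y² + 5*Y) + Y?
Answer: 5522500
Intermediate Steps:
R(Y) = 8*Y² + 48*Y (R(Y) = 8*((Y² + 5*Y) + Y) = 8*(Y² + 6*Y) = 8*Y² + 48*Y)
(R(-21) - 170)² = (8*(-21)*(6 - 21) - 170)² = (8*(-21)*(-15) - 170)² = (2520 - 170)² = 2350² = 5522500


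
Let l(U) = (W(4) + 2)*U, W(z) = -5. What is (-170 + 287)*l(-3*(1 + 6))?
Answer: 7371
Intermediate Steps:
l(U) = -3*U (l(U) = (-5 + 2)*U = -3*U)
(-170 + 287)*l(-3*(1 + 6)) = (-170 + 287)*(-(-9)*(1 + 6)) = 117*(-(-9)*7) = 117*(-3*(-21)) = 117*63 = 7371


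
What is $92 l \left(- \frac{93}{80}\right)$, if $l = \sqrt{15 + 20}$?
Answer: $- \frac{2139 \sqrt{35}}{20} \approx -632.72$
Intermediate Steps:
$l = \sqrt{35} \approx 5.9161$
$92 l \left(- \frac{93}{80}\right) = 92 \sqrt{35} \left(- \frac{93}{80}\right) = - \frac{2139 \sqrt{35}}{20}$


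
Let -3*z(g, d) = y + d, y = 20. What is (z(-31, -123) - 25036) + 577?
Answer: -73274/3 ≈ -24425.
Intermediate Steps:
z(g, d) = -20/3 - d/3 (z(g, d) = -(20 + d)/3 = -20/3 - d/3)
(z(-31, -123) - 25036) + 577 = ((-20/3 - 1/3*(-123)) - 25036) + 577 = ((-20/3 + 41) - 25036) + 577 = (103/3 - 25036) + 577 = -75005/3 + 577 = -73274/3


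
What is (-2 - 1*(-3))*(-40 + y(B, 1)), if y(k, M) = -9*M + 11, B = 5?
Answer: -38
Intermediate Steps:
y(k, M) = 11 - 9*M
(-2 - 1*(-3))*(-40 + y(B, 1)) = (-2 - 1*(-3))*(-40 + (11 - 9*1)) = (-2 + 3)*(-40 + (11 - 9)) = 1*(-40 + 2) = 1*(-38) = -38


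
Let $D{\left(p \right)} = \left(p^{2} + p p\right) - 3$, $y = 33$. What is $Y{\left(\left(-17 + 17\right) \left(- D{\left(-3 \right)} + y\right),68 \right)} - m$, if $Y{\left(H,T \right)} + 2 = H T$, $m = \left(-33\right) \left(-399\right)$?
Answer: $-13169$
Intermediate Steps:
$D{\left(p \right)} = -3 + 2 p^{2}$ ($D{\left(p \right)} = \left(p^{2} + p^{2}\right) - 3 = 2 p^{2} - 3 = -3 + 2 p^{2}$)
$m = 13167$
$Y{\left(H,T \right)} = -2 + H T$
$Y{\left(\left(-17 + 17\right) \left(- D{\left(-3 \right)} + y\right),68 \right)} - m = \left(-2 + \left(-17 + 17\right) \left(- (-3 + 2 \left(-3\right)^{2}) + 33\right) 68\right) - 13167 = \left(-2 + 0 \left(- (-3 + 2 \cdot 9) + 33\right) 68\right) - 13167 = \left(-2 + 0 \left(- (-3 + 18) + 33\right) 68\right) - 13167 = \left(-2 + 0 \left(\left(-1\right) 15 + 33\right) 68\right) - 13167 = \left(-2 + 0 \left(-15 + 33\right) 68\right) - 13167 = \left(-2 + 0 \cdot 18 \cdot 68\right) - 13167 = \left(-2 + 0 \cdot 68\right) - 13167 = \left(-2 + 0\right) - 13167 = -2 - 13167 = -13169$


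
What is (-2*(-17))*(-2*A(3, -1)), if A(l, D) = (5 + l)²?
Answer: -4352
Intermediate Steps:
(-2*(-17))*(-2*A(3, -1)) = (-2*(-17))*(-2*(5 + 3)²) = 34*(-2*8²) = 34*(-2*64) = 34*(-128) = -4352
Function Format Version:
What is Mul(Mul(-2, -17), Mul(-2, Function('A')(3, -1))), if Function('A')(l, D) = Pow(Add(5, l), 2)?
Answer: -4352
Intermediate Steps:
Mul(Mul(-2, -17), Mul(-2, Function('A')(3, -1))) = Mul(Mul(-2, -17), Mul(-2, Pow(Add(5, 3), 2))) = Mul(34, Mul(-2, Pow(8, 2))) = Mul(34, Mul(-2, 64)) = Mul(34, -128) = -4352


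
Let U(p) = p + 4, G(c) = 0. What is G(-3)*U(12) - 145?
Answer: -145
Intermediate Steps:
U(p) = 4 + p
G(-3)*U(12) - 145 = 0*(4 + 12) - 145 = 0*16 - 145 = 0 - 145 = -145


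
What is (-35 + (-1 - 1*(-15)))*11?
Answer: -231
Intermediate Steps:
(-35 + (-1 - 1*(-15)))*11 = (-35 + (-1 + 15))*11 = (-35 + 14)*11 = -21*11 = -231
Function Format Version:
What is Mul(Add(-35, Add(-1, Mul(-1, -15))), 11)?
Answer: -231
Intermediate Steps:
Mul(Add(-35, Add(-1, Mul(-1, -15))), 11) = Mul(Add(-35, Add(-1, 15)), 11) = Mul(Add(-35, 14), 11) = Mul(-21, 11) = -231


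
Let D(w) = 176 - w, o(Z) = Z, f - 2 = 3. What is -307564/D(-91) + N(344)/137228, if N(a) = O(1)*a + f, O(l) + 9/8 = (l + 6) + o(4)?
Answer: -3014677447/2617134 ≈ -1151.9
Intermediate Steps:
f = 5 (f = 2 + 3 = 5)
O(l) = 71/8 + l (O(l) = -9/8 + ((l + 6) + 4) = -9/8 + ((6 + l) + 4) = -9/8 + (10 + l) = 71/8 + l)
N(a) = 5 + 79*a/8 (N(a) = (71/8 + 1)*a + 5 = 79*a/8 + 5 = 5 + 79*a/8)
-307564/D(-91) + N(344)/137228 = -307564/(176 - 1*(-91)) + (5 + (79/8)*344)/137228 = -307564/(176 + 91) + (5 + 3397)*(1/137228) = -307564/267 + 3402*(1/137228) = -307564*1/267 + 243/9802 = -307564/267 + 243/9802 = -3014677447/2617134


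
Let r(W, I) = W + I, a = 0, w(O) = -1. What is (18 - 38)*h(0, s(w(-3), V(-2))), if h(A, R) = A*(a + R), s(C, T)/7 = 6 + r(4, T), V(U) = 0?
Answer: 0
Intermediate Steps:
r(W, I) = I + W
s(C, T) = 70 + 7*T (s(C, T) = 7*(6 + (T + 4)) = 7*(6 + (4 + T)) = 7*(10 + T) = 70 + 7*T)
h(A, R) = A*R (h(A, R) = A*(0 + R) = A*R)
(18 - 38)*h(0, s(w(-3), V(-2))) = (18 - 38)*(0*(70 + 7*0)) = -0*(70 + 0) = -0*70 = -20*0 = 0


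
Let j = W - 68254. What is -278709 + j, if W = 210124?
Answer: -136839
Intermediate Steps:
j = 141870 (j = 210124 - 68254 = 141870)
-278709 + j = -278709 + 141870 = -136839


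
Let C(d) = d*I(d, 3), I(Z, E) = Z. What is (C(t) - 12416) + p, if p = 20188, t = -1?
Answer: 7773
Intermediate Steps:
C(d) = d² (C(d) = d*d = d²)
(C(t) - 12416) + p = ((-1)² - 12416) + 20188 = (1 - 12416) + 20188 = -12415 + 20188 = 7773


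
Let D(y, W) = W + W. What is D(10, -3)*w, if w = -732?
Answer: 4392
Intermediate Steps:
D(y, W) = 2*W
D(10, -3)*w = (2*(-3))*(-732) = -6*(-732) = 4392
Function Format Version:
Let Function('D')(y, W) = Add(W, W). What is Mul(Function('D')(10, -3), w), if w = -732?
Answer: 4392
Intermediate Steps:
Function('D')(y, W) = Mul(2, W)
Mul(Function('D')(10, -3), w) = Mul(Mul(2, -3), -732) = Mul(-6, -732) = 4392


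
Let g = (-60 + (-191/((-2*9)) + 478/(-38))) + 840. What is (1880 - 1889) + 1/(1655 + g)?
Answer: -7488531/832097 ≈ -8.9996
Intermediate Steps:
g = 266087/342 (g = (-60 + (-191/(-18) + 478*(-1/38))) + 840 = (-60 + (-191*(-1/18) - 239/19)) + 840 = (-60 + (191/18 - 239/19)) + 840 = (-60 - 673/342) + 840 = -21193/342 + 840 = 266087/342 ≈ 778.03)
(1880 - 1889) + 1/(1655 + g) = (1880 - 1889) + 1/(1655 + 266087/342) = -9 + 1/(832097/342) = -9 + 342/832097 = -7488531/832097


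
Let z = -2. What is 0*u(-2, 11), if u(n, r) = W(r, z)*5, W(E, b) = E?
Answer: 0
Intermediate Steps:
u(n, r) = 5*r (u(n, r) = r*5 = 5*r)
0*u(-2, 11) = 0*(5*11) = 0*55 = 0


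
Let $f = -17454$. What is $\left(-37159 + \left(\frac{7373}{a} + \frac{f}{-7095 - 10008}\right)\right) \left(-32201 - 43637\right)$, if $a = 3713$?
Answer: $\frac{59647430891895280}{21167813} \approx 2.8178 \cdot 10^{9}$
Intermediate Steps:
$\left(-37159 + \left(\frac{7373}{a} + \frac{f}{-7095 - 10008}\right)\right) \left(-32201 - 43637\right) = \left(-37159 + \left(\frac{7373}{3713} - \frac{17454}{-7095 - 10008}\right)\right) \left(-32201 - 43637\right) = \left(-37159 + \left(7373 \cdot \frac{1}{3713} - \frac{17454}{-7095 - 10008}\right)\right) \left(-75838\right) = \left(-37159 + \left(\frac{7373}{3713} - \frac{17454}{-17103}\right)\right) \left(-75838\right) = \left(-37159 + \left(\frac{7373}{3713} - - \frac{5818}{5701}\right)\right) \left(-75838\right) = \left(-37159 + \left(\frac{7373}{3713} + \frac{5818}{5701}\right)\right) \left(-75838\right) = \left(-37159 + \frac{63635707}{21167813}\right) \left(-75838\right) = \left(- \frac{786511127560}{21167813}\right) \left(-75838\right) = \frac{59647430891895280}{21167813}$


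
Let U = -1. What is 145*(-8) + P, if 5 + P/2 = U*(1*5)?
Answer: -1180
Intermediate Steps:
P = -20 (P = -10 + 2*(-5) = -10 - 10 = -20)
145*(-8) + P = 145*(-8) - 20 = -1160 - 20 = -1180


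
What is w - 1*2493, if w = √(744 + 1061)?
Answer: -2493 + 19*√5 ≈ -2450.5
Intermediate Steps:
w = 19*√5 (w = √1805 = 19*√5 ≈ 42.485)
w - 1*2493 = 19*√5 - 1*2493 = 19*√5 - 2493 = -2493 + 19*√5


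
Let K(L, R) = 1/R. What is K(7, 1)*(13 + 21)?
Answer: 34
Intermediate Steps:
K(7, 1)*(13 + 21) = (13 + 21)/1 = 1*34 = 34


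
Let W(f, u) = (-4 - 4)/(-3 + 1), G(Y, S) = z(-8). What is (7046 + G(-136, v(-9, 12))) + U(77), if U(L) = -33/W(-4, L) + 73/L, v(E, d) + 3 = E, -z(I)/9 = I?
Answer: 2190095/308 ≈ 7110.7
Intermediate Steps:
z(I) = -9*I
v(E, d) = -3 + E
G(Y, S) = 72 (G(Y, S) = -9*(-8) = 72)
W(f, u) = 4 (W(f, u) = -8/(-2) = -8*(-1/2) = 4)
U(L) = -33/4 + 73/L
(7046 + G(-136, v(-9, 12))) + U(77) = (7046 + 72) + (-33/4 + 73/77) = 7118 + (-33/4 + 73*(1/77)) = 7118 + (-33/4 + 73/77) = 7118 - 2249/308 = 2190095/308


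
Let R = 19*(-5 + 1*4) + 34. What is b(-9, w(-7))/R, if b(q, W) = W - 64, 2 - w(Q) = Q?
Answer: -11/3 ≈ -3.6667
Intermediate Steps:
w(Q) = 2 - Q
b(q, W) = -64 + W
R = 15 (R = 19*(-5 + 4) + 34 = 19*(-1) + 34 = -19 + 34 = 15)
b(-9, w(-7))/R = (-64 + (2 - 1*(-7)))/15 = (-64 + (2 + 7))*(1/15) = (-64 + 9)*(1/15) = -55*1/15 = -11/3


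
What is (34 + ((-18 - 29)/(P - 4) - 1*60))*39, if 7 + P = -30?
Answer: -39741/41 ≈ -969.29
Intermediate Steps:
P = -37 (P = -7 - 30 = -37)
(34 + ((-18 - 29)/(P - 4) - 1*60))*39 = (34 + ((-18 - 29)/(-37 - 4) - 1*60))*39 = (34 + (-47/(-41) - 60))*39 = (34 + (-47*(-1/41) - 60))*39 = (34 + (47/41 - 60))*39 = (34 - 2413/41)*39 = -1019/41*39 = -39741/41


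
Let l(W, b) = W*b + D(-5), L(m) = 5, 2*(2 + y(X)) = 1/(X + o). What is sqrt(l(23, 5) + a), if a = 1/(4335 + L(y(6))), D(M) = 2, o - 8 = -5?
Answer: sqrt(550942385)/2170 ≈ 10.817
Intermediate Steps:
o = 3 (o = 8 - 5 = 3)
y(X) = -2 + 1/(2*(3 + X)) (y(X) = -2 + 1/(2*(X + 3)) = -2 + 1/(2*(3 + X)))
l(W, b) = 2 + W*b (l(W, b) = W*b + 2 = 2 + W*b)
a = 1/4340 (a = 1/(4335 + 5) = 1/4340 ≈ 0.00023041)
sqrt(l(23, 5) + a) = sqrt((2 + 23*5) + 1/4340) = sqrt((2 + 115) + 1/4340) = sqrt(117 + 1/4340) = sqrt(507781/4340) = sqrt(550942385)/2170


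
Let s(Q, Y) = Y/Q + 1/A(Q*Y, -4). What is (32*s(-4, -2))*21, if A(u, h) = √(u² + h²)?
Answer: 336 + 168*√5/5 ≈ 411.13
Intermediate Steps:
A(u, h) = √(h² + u²)
s(Q, Y) = (16 + Q²*Y²)^(-½) + Y/Q (s(Q, Y) = Y/Q + 1/√((-4)² + (Q*Y)²) = Y/Q + 1/√(16 + Q²*Y²) = Y/Q + (16 + Q²*Y²)^(-½) = (16 + Q²*Y²)^(-½) + Y/Q)
(32*s(-4, -2))*21 = (32*((16 + (-4)²*(-2)²)^(-½) - 2/(-4)))*21 = (32*((16 + 16*4)^(-½) - 2*(-¼)))*21 = (32*((16 + 64)^(-½) + ½))*21 = (32*(80^(-½) + ½))*21 = (32*(√5/20 + ½))*21 = (32*(½ + √5/20))*21 = (16 + 8*√5/5)*21 = 336 + 168*√5/5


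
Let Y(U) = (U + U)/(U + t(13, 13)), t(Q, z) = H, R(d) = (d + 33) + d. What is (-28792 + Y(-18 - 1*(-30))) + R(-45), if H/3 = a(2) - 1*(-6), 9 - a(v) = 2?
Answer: -490425/17 ≈ -28849.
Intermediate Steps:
a(v) = 7 (a(v) = 9 - 1*2 = 9 - 2 = 7)
R(d) = 33 + 2*d (R(d) = (33 + d) + d = 33 + 2*d)
H = 39 (H = 3*(7 - 1*(-6)) = 3*(7 + 6) = 3*13 = 39)
t(Q, z) = 39
Y(U) = 2*U/(39 + U) (Y(U) = (U + U)/(U + 39) = (2*U)/(39 + U) = 2*U/(39 + U))
(-28792 + Y(-18 - 1*(-30))) + R(-45) = (-28792 + 2*(-18 - 1*(-30))/(39 + (-18 - 1*(-30)))) + (33 + 2*(-45)) = (-28792 + 2*(-18 + 30)/(39 + (-18 + 30))) + (33 - 90) = (-28792 + 2*12/(39 + 12)) - 57 = (-28792 + 2*12/51) - 57 = (-28792 + 2*12*(1/51)) - 57 = (-28792 + 8/17) - 57 = -489456/17 - 57 = -490425/17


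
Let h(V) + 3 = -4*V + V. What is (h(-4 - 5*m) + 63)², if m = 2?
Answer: 10404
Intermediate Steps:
h(V) = -3 - 3*V (h(V) = -3 + (-4*V + V) = -3 - 3*V)
(h(-4 - 5*m) + 63)² = ((-3 - 3*(-4 - 5*2)) + 63)² = ((-3 - 3*(-4 - 10)) + 63)² = ((-3 - 3*(-14)) + 63)² = ((-3 + 42) + 63)² = (39 + 63)² = 102² = 10404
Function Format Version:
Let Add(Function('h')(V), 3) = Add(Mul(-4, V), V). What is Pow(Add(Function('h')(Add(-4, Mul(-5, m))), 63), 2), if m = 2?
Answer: 10404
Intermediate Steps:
Function('h')(V) = Add(-3, Mul(-3, V)) (Function('h')(V) = Add(-3, Add(Mul(-4, V), V)) = Add(-3, Mul(-3, V)))
Pow(Add(Function('h')(Add(-4, Mul(-5, m))), 63), 2) = Pow(Add(Add(-3, Mul(-3, Add(-4, Mul(-5, 2)))), 63), 2) = Pow(Add(Add(-3, Mul(-3, Add(-4, -10))), 63), 2) = Pow(Add(Add(-3, Mul(-3, -14)), 63), 2) = Pow(Add(Add(-3, 42), 63), 2) = Pow(Add(39, 63), 2) = Pow(102, 2) = 10404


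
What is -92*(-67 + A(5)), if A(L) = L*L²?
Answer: -5336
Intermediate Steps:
A(L) = L³
-92*(-67 + A(5)) = -92*(-67 + 5³) = -92*(-67 + 125) = -92*58 = -5336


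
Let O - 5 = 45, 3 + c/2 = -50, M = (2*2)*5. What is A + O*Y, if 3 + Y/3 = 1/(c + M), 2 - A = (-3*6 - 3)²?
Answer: -38302/43 ≈ -890.74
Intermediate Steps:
M = 20 (M = 4*5 = 20)
c = -106 (c = -6 + 2*(-50) = -6 - 100 = -106)
O = 50 (O = 5 + 45 = 50)
A = -439 (A = 2 - (-3*6 - 3)² = 2 - (-18 - 3)² = 2 - 1*(-21)² = 2 - 1*441 = 2 - 441 = -439)
Y = -777/86 (Y = -9 + 3/(-106 + 20) = -9 + 3/(-86) = -9 + 3*(-1/86) = -9 - 3/86 = -777/86 ≈ -9.0349)
A + O*Y = -439 + 50*(-777/86) = -439 - 19425/43 = -38302/43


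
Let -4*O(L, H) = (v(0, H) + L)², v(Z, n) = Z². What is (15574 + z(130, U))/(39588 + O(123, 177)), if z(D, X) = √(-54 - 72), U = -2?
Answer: 62296/143223 + 4*I*√14/47741 ≈ 0.43496 + 0.0003135*I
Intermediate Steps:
O(L, H) = -L²/4 (O(L, H) = -(0² + L)²/4 = -(0 + L)²/4 = -L²/4)
z(D, X) = 3*I*√14 (z(D, X) = √(-126) = 3*I*√14)
(15574 + z(130, U))/(39588 + O(123, 177)) = (15574 + 3*I*√14)/(39588 - ¼*123²) = (15574 + 3*I*√14)/(39588 - ¼*15129) = (15574 + 3*I*√14)/(39588 - 15129/4) = (15574 + 3*I*√14)/(143223/4) = (15574 + 3*I*√14)*(4/143223) = 62296/143223 + 4*I*√14/47741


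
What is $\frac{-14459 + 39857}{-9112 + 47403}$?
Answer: $\frac{25398}{38291} \approx 0.66329$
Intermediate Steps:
$\frac{-14459 + 39857}{-9112 + 47403} = \frac{25398}{38291}$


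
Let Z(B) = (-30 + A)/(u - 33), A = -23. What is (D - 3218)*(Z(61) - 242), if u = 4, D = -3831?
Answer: 49096285/29 ≈ 1.6930e+6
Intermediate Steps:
Z(B) = 53/29 (Z(B) = (-30 - 23)/(4 - 33) = -53/(-29) = -53*(-1/29) = 53/29)
(D - 3218)*(Z(61) - 242) = (-3831 - 3218)*(53/29 - 242) = -7049*(-6965/29) = 49096285/29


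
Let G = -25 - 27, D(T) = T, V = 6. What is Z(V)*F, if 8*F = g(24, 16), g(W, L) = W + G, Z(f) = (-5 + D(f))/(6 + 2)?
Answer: -7/16 ≈ -0.43750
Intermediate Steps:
Z(f) = -5/8 + f/8 (Z(f) = (-5 + f)/(6 + 2) = (-5 + f)/8 = (-5 + f)*(1/8) = -5/8 + f/8)
G = -52
g(W, L) = -52 + W (g(W, L) = W - 52 = -52 + W)
F = -7/2 (F = (-52 + 24)/8 = (1/8)*(-28) = -7/2 ≈ -3.5000)
Z(V)*F = (-5/8 + (1/8)*6)*(-7/2) = (-5/8 + 3/4)*(-7/2) = (1/8)*(-7/2) = -7/16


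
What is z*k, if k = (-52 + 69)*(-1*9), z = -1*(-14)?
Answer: -2142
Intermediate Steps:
z = 14
k = -153 (k = 17*(-9) = -153)
z*k = 14*(-153) = -2142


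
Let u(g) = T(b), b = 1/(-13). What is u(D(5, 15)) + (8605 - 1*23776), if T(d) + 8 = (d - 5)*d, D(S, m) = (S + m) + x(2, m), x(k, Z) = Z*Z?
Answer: -2565185/169 ≈ -15179.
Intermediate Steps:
x(k, Z) = Z²
b = -1/13 ≈ -0.076923
D(S, m) = S + m + m² (D(S, m) = (S + m) + m² = S + m + m²)
T(d) = -8 + d*(-5 + d) (T(d) = -8 + (d - 5)*d = -8 + (-5 + d)*d = -8 + d*(-5 + d))
u(g) = -1286/169 (u(g) = -8 + (-1/13)² - 5*(-1/13) = -8 + 1/169 + 5/13 = -1286/169)
u(D(5, 15)) + (8605 - 1*23776) = -1286/169 + (8605 - 1*23776) = -1286/169 + (8605 - 23776) = -1286/169 - 15171 = -2565185/169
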